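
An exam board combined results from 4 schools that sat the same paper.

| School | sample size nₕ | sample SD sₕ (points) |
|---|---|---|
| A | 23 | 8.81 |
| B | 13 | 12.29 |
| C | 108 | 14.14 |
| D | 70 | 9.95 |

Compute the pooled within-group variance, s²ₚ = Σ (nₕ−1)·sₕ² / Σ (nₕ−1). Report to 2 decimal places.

A: (23−1)·8.81² = 22·77.6161 = 1707.5542
B: (13−1)·12.29² = 12·151.0441 = 1812.5292
C: (108−1)·14.14² = 107·199.9396 = 21393.5372
D: (70−1)·9.95² = 69·99.0025 = 6831.1725
Numerator = 31744.7931; denominator = Σ(nₕ−1) = 210.
s²ₚ = 31744.7931/210 = 151.1657... → 151.17.

151.17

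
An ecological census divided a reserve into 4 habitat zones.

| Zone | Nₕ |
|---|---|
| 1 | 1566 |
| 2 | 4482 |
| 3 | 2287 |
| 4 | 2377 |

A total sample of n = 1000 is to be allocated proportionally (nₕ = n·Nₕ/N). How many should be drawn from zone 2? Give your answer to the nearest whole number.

418

Share of zone 2 = 4482/10712 = 0.41841.
Allocate 1000 × 0.41841 = 418.409... → 418.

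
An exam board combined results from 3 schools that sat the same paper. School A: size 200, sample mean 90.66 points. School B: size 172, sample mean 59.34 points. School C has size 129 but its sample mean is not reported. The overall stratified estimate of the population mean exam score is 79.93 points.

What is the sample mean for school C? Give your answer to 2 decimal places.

Σ Nₕx̄ₕ = N·μ, so 129·x̄_C = 501·79.93 − (200·90.66 + 172·59.34).
= 40044.93 − 28338.48 = 11706.45.
x̄_C = 11706.45 / 129 = 90.7477... → 90.75.

90.75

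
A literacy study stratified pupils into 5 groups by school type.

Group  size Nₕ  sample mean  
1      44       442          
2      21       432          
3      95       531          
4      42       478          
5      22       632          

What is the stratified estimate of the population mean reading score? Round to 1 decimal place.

N = 224; weights Wₕ = Nₕ/N = (0.1964, 0.0938, 0.4241, 0.1875, 0.0982).
x̄_st = Σ Wₕ·x̄ₕ = 0.1964·442 + 0.0938·432 + 0.4241·531 + 0.1875·478 + 0.0982·632 ≈ 504.219...
→ 504.2.

504.2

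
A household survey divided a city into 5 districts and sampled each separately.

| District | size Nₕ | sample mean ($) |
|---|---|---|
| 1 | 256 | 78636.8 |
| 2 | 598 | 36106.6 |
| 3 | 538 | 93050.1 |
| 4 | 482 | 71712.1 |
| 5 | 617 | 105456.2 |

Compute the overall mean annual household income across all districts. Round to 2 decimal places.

N = 256 + 598 + 538 + 482 + 617 = 2491.
Overall mean = Σ (Nₕ/N)·x̄ₕ — weight by population share, not a simple average.
Σ Nₕx̄ₕ = 256·78636.8 + 598·36106.6 + 538·93050.1 + 482·71712.1 + 617·105456.2 = 20131020.8 + 21591746.8 + 50060953.8 + 34565232.2 + 65066475.4 = 191415429.
Divide by N: 191415429 / 2491 = 76842.8057... → 76842.81.

76842.81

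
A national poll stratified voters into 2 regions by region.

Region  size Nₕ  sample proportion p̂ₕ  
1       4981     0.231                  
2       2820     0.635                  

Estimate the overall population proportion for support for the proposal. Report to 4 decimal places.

0.3770

N = 4981 + 2820 = 7801.
Overall proportion = Σ (Nₕ/N)·p̂ₕ.
Σ Nₕp̂ₕ = 1150.611 + 1790.7 = 2941.311.
2941.311 / 7801 = 0.377043... → 0.3770.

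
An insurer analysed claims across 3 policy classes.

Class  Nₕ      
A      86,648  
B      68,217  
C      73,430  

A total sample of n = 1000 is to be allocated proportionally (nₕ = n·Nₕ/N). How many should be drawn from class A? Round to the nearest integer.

Share of class A = 86648/228295 = 0.37954.
Allocate 1000 × 0.37954 = 379.544... → 380.

380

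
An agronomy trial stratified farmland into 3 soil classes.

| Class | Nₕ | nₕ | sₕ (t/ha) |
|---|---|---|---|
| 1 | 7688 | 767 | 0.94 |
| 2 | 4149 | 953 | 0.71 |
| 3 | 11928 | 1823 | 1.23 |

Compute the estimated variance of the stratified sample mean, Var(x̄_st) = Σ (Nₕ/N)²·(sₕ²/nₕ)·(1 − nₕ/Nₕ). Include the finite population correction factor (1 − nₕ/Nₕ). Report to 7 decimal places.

N = 23765. Term for each stratum: Wₕ²sₕ²/nₕ·(1−nₕ/Nₕ).
Var(x̄_st) = 0.0001085343 + 0.0000124193 + 0.0001771136 = 0.0002980672 → 0.0002981.

0.0002981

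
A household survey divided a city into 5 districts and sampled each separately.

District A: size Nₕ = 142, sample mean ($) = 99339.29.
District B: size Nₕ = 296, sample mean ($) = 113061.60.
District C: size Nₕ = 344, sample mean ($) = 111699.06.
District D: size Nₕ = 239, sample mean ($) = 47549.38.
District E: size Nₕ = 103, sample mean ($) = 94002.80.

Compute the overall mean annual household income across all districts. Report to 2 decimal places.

N = 1124; weights Wₕ = Nₕ/N = (0.1263, 0.2633, 0.3060, 0.2126, 0.0916).
x̄_st = Σ Wₕ·x̄ₕ = 0.1263·99339.29 + 0.2633·113061.60 + 0.3060·111699.06 + 0.2126·47549.38 + 0.0916·94002.80 ≈ 95234.4125...
→ 95234.41.

95234.41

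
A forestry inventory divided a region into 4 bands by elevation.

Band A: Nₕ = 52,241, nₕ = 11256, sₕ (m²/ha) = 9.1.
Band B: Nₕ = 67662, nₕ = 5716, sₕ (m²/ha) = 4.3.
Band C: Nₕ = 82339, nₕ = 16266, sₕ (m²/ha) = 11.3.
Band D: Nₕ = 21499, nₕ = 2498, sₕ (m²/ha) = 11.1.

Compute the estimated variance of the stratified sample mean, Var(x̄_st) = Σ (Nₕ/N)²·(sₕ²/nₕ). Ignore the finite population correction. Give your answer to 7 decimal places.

0.0022155

N = 223741. Term for each stratum: Wₕ²sₕ²/nₕ.
Var(x̄_st) = 0.0004010795 + 0.0002958307 + 0.0010631539 + 0.0004554062 = 0.0022154703 → 0.0022155.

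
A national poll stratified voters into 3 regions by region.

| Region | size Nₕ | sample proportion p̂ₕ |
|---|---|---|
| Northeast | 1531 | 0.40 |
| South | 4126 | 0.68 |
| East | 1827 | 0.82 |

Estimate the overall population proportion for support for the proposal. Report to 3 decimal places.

0.657

Wₕ = Nₕ/N with N = 7484: 0.2046, 0.5513, 0.2441.
p̂_st = 0.2046·0.40 + 0.5513·0.68 + 0.2441·0.82 ≈ 0.65690... → 0.657.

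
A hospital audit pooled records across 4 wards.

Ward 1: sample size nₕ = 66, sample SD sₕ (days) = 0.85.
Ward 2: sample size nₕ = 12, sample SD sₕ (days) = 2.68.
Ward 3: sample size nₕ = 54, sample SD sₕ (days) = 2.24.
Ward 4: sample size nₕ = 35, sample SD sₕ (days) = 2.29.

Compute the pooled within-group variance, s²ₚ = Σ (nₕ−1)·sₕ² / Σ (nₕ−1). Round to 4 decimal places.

3.4982

1: (66−1)·0.85² = 65·0.7225 = 46.9625
2: (12−1)·2.68² = 11·7.1824 = 79.0064
3: (54−1)·2.24² = 53·5.0176 = 265.9328
4: (35−1)·2.29² = 34·5.2441 = 178.2994
Numerator = 570.2011; denominator = Σ(nₕ−1) = 163.
s²ₚ = 570.2011/163 = 3.498166... → 3.4982.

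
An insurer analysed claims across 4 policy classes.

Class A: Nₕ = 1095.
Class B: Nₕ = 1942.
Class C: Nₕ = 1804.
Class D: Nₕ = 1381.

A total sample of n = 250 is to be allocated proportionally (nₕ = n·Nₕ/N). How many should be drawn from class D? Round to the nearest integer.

N = 1095 + 1942 + 1804 + 1381 = 6222.
n_D = 250·1381/6222 = 55.489... → 55.

55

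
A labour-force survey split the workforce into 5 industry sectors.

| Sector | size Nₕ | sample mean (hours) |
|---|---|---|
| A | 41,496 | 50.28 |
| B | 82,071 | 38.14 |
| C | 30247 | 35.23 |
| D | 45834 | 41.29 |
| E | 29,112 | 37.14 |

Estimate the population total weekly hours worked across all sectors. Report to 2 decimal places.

Population total = Σ Nₕ·x̄ₕ (each stratum's size times its mean).
41496·50.28 + 82071·38.14 + 30247·35.23 + 45834·41.29 + 29112·37.14 = 2086418.88 + 3130187.94 + 1065601.81 + 1892485.86 + 1081219.68 = 9255914.17.

9255914.17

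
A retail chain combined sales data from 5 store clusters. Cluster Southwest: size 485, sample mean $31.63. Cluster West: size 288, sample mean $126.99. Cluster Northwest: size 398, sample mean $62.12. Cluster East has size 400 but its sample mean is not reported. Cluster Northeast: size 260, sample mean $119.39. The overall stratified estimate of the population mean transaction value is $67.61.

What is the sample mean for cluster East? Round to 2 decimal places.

40.29

Σ Nₕx̄ₕ = N·μ, so 400·x̄_East = 1831·67.61 − (485·31.63 + 288·126.99 + 398·62.12 + 260·119.39).
= 123793.91 − 107678.83 = 16115.08.
x̄_East = 16115.08 / 400 = 40.2877 → 40.29.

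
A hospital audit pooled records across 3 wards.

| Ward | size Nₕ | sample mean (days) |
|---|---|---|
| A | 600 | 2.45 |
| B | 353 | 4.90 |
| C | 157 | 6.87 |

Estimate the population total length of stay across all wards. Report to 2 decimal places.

Estimate total by summing Nₕ·x̄ₕ over strata.
600·2.45 + 353·4.90 + 157·6.87 = 1470 + 1729.7 + 1078.59 = 4278.29.

4278.29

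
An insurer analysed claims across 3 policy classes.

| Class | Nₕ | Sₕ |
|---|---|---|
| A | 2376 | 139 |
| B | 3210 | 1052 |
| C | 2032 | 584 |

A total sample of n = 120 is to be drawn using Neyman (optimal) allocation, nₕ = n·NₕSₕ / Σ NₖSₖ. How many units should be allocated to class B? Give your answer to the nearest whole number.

Σ NₕSₕ = 2376·139 + 3210·1052 + 2032·584 = 4893872.
Share for B: 3376920/4893872 = 0.69003.
n_B = 120 × 0.69003 = 82.804... → 83.

83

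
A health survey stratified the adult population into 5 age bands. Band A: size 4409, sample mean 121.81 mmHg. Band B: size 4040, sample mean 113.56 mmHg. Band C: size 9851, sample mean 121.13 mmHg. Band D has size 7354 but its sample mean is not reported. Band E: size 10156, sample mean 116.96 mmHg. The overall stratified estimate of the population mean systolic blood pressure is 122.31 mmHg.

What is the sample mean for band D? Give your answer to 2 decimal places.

N = 4409 + 4040 + 9851 + 7354 + 10156 = 35810.
Overall total = μ·N = 122.31·35810 = 4379921.1.
Subtract the known strata: 4409·121.81 + 4040·113.56 + 9851·121.13 + 10156·116.96 = 3376940.08.
Remaining total for band D: 4379921.1 − 3376940.08 = 1002981.02.
Divide by its size: 1002981.02 / 7354 = 136.3858... → 136.39.

136.39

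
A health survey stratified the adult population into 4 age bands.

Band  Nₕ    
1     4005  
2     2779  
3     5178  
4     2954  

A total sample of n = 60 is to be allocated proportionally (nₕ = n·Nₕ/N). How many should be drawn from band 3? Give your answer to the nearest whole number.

Share of band 3 = 5178/14916 = 0.34714.
Allocate 60 × 0.34714 = 20.829... → 21.

21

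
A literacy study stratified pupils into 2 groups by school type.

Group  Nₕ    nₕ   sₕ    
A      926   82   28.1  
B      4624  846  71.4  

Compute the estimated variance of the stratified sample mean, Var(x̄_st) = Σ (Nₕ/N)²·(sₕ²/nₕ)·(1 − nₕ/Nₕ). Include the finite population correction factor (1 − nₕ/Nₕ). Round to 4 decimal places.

3.6619

N = 5550. Term for each stratum: Wₕ²sₕ²/nₕ·(1−nₕ/Nₕ).
Var(x̄_st) = 0.2443241 + 3.4175893 = 3.6619134 → 3.6619.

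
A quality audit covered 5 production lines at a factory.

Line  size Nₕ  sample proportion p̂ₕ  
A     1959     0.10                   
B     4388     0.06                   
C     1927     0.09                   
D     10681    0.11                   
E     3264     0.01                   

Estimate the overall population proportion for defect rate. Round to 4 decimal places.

0.0828

Wₕ = Nₕ/N with N = 22219: 0.0882, 0.1975, 0.0867, 0.4807, 0.1469.
p̂_st = 0.0882·0.10 + 0.1975·0.06 + 0.0867·0.09 + 0.4807·0.11 + 0.1469·0.01 ≈ 0.082819... → 0.0828.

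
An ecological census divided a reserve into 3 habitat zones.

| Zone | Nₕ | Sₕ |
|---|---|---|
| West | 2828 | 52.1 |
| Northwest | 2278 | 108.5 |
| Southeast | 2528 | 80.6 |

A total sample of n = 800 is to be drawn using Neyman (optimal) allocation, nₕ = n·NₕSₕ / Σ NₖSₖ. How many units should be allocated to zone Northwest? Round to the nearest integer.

331

West: NₕSₕ = 2828·52.1 = 147338.8
Northwest: NₕSₕ = 2278·108.5 = 247163
Southeast: NₕSₕ = 2528·80.6 = 203756.8
Σ NₕSₕ = 598258.6.
n_Northwest = 800·247163/598258.6 = 330.510... → 331.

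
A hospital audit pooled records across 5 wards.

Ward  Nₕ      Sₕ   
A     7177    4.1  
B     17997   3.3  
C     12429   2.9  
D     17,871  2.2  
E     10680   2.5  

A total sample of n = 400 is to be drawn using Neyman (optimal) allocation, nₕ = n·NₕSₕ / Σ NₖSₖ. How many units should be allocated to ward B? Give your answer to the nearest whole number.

124

Σ NₕSₕ = 7177·4.1 + 17997·3.3 + 12429·2.9 + 17871·2.2 + 10680·2.5 = 190876.1.
Share for B: 59390.1/190876.1 = 0.31114.
n_B = 400 × 0.31114 = 124.458... → 124.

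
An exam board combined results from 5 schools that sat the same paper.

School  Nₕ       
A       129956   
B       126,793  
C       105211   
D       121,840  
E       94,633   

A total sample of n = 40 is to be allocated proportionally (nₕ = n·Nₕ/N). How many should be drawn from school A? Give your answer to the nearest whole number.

Share of school A = 129956/578433 = 0.22467.
Allocate 40 × 0.22467 = 8.987... → 9.

9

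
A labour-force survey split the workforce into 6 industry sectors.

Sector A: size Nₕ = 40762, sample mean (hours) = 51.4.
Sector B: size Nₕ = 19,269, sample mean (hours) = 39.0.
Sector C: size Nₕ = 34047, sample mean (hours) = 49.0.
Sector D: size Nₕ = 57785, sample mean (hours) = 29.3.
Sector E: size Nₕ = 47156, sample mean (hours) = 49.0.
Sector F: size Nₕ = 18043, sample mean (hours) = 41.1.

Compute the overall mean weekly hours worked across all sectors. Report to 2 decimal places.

N = 40762 + 19269 + 34047 + 57785 + 47156 + 18043 = 217062.
The stratified mean weights each stratum mean by its population share Nₕ/N.
Σ Nₕx̄ₕ = 40762·51.4 + 19269·39.0 + 34047·49.0 + 57785·29.3 + 47156·49.0 + 18043·41.1 = 2095166.8 + 751491 + 1668303 + 1693100.5 + 2310644 + 741567.3 = 9260272.6.
Divide by N: 9260272.6 / 217062 = 42.6619... → 42.66.

42.66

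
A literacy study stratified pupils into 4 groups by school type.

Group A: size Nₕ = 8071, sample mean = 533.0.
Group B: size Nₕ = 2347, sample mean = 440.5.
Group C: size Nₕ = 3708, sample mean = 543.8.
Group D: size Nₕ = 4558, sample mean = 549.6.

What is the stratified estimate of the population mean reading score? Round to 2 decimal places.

527.57

N = 18684; weights Wₕ = Nₕ/N = (0.4320, 0.1256, 0.1985, 0.2440).
x̄_st = Σ Wₕ·x̄ₕ = 0.4320·533.0 + 0.1256·440.5 + 0.1985·543.8 + 0.2440·549.6 ≈ 527.5735...
→ 527.57.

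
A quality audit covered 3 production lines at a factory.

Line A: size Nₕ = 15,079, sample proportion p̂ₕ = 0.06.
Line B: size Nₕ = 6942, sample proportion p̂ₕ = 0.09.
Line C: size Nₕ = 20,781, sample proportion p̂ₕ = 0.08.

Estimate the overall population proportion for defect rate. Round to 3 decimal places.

0.075

Wₕ = Nₕ/N with N = 42802: 0.3523, 0.1622, 0.4855.
p̂_st = 0.3523·0.06 + 0.1622·0.09 + 0.4855·0.08 ≈ 0.07458... → 0.075.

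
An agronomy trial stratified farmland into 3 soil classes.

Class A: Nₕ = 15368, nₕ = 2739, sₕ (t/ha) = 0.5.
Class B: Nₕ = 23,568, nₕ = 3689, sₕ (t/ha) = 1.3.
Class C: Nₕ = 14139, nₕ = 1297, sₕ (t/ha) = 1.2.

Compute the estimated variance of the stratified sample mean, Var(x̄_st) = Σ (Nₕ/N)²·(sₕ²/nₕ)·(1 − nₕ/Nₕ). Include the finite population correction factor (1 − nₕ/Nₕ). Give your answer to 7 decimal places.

0.0001540

N = 53075. Term for each stratum: Wₕ²sₕ²/nₕ·(1−nₕ/Nₕ).
Var(x̄_st) = 0.0000062886 + 0.0000761930 + 0.0000715639 = 0.0001540455 → 0.0001540.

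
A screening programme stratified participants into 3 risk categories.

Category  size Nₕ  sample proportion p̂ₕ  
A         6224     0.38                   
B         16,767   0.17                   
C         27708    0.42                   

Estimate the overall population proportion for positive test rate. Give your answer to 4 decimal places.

Wₕ = Nₕ/N with N = 50699: 0.1228, 0.3307, 0.5465.
p̂_st = 0.1228·0.38 + 0.3307·0.17 + 0.5465·0.42 ≈ 0.332410... → 0.3324.

0.3324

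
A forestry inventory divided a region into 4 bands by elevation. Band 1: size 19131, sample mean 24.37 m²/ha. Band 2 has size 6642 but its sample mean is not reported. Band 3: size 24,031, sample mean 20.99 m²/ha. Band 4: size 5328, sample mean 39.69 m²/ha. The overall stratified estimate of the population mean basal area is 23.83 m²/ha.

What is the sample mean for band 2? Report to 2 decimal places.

19.83

Σ Nₕx̄ₕ = N·μ, so 6642·x̄_2 = 55132·23.83 − (19131·24.37 + 24031·20.99 + 5328·39.69).
= 1313795.56 − 1182101.48 = 131694.08.
x̄_2 = 131694.08 / 6642 = 19.8275... → 19.83.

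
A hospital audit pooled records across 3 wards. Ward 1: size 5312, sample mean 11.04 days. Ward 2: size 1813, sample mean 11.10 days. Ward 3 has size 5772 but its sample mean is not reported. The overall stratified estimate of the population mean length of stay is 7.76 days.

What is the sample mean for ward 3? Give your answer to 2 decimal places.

N = 5312 + 1813 + 5772 = 12897.
Overall total = μ·N = 7.76·12897 = 100080.72.
Subtract the known strata: 5312·11.04 + 1813·11.10 = 78768.78.
Remaining total for ward 3: 100080.72 − 78768.78 = 21311.94.
Divide by its size: 21311.94 / 5772 = 3.6923... → 3.69.

3.69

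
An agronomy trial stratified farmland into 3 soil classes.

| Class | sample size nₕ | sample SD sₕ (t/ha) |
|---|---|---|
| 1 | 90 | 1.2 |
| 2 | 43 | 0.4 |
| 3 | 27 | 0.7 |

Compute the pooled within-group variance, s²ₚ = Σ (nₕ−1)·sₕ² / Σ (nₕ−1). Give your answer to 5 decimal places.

1: (90−1)·1.2² = 89·1.44 = 128.16
2: (43−1)·0.4² = 42·0.16 = 6.72
3: (27−1)·0.7² = 26·0.49 = 12.74
Numerator = 147.62; denominator = Σ(nₕ−1) = 157.
s²ₚ = 147.62/157 = 0.9402548... → 0.94025.

0.94025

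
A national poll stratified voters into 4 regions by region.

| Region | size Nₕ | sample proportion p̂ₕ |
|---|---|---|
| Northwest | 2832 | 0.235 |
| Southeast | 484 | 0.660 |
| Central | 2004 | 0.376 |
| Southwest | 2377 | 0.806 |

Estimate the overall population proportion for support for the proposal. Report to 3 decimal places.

N = 2832 + 484 + 2004 + 2377 = 7697.
Overall proportion = Σ (Nₕ/N)·p̂ₕ.
Σ Nₕp̂ₕ = 665.52 + 319.44 + 753.504 + 1915.862 = 3654.326.
3654.326 / 7697 = 0.47477... → 0.475.

0.475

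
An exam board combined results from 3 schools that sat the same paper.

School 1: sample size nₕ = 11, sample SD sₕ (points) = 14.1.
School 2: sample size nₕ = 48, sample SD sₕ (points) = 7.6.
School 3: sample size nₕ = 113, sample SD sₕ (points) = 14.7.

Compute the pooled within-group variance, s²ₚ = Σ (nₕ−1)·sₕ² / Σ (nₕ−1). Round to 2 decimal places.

Degrees of freedom: 10 + 47 + 112 = 169.
Σ(nₕ−1)sₕ² = 10·198.81 + 47·57.76 + 112·216.09 = 28904.9.
s²ₚ = 28904.9 / 169 = 171.0349... → 171.03.

171.03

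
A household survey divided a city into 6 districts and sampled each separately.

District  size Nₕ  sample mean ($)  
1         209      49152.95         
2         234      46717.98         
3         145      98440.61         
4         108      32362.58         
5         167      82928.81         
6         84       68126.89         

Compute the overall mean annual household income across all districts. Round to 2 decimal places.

x̄_st = (Σ Nₕx̄ₕ) / (Σ Nₕ) = (209·49152.95 + 234·46717.98 + 145·98440.61 + 108·32362.58 + 167·82928.81 + 84·68126.89) / 947
= 58545790.99 / 947 = 61822.3770... → 61822.38.

61822.38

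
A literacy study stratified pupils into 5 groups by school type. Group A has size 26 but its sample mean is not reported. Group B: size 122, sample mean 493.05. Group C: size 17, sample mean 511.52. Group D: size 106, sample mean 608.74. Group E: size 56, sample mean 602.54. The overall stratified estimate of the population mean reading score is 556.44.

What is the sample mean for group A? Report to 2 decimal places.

570.74

N = 26 + 122 + 17 + 106 + 56 = 327.
Overall total = μ·N = 556.44·327 = 181955.88.
Subtract the known strata: 122·493.05 + 17·511.52 + 106·608.74 + 56·602.54 = 167116.62.
Remaining total for group A: 181955.88 − 167116.62 = 14839.26.
Divide by its size: 14839.26 / 26 = 570.7408... → 570.74.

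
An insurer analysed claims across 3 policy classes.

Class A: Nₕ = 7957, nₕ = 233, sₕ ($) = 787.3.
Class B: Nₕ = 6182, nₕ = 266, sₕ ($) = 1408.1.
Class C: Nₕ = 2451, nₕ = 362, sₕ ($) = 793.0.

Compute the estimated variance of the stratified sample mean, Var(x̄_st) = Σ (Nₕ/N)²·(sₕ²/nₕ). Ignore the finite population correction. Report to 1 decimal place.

1684.9

N = 16590; Wₕ = Nₕ/N.
class A: (7957/16590)²·787.3²/233 = 611.9706
class B: (6182/16590)²·1408.1²/266 = 1035.0244
class C: (2451/16590)²·793.0²/362 = 37.9168
Sum = 1684.9118 → 1684.9.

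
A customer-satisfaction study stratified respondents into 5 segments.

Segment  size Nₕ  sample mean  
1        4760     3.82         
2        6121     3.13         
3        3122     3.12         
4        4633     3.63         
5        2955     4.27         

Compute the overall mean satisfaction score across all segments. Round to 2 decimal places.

N = 4760 + 6121 + 3122 + 4633 + 2955 = 21591.
Weight each subgroup mean by Nₕ/N and sum.
Σ Nₕx̄ₕ = 4760·3.82 + 6121·3.13 + 3122·3.12 + 4633·3.63 + 2955·4.27 = 18183.2 + 19158.73 + 9740.64 + 16817.79 + 12617.85 = 76518.21.
Divide by N: 76518.21 / 21591 = 3.5440... → 3.54.

3.54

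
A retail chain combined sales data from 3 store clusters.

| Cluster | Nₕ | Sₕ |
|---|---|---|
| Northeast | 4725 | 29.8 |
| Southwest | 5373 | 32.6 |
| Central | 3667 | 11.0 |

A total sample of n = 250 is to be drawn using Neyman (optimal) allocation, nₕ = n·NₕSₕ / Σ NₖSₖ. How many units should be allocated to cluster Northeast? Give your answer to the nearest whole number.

99

Σ NₕSₕ = 4725·29.8 + 5373·32.6 + 3667·11.0 = 356301.8.
Share for Northeast: 140805/356301.8 = 0.39518.
n_Northeast = 250 × 0.39518 = 98.796... → 99.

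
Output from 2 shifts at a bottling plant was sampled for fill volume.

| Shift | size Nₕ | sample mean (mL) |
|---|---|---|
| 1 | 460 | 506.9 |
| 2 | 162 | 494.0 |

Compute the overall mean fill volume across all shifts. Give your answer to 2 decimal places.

x̄_st = (Σ Nₕx̄ₕ) / (Σ Nₕ) = (460·506.9 + 162·494.0) / 622
= 313202 / 622 = 503.5402... → 503.54.

503.54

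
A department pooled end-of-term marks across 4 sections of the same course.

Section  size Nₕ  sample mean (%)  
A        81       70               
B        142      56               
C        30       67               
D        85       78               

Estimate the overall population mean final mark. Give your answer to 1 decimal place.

65.9

N = 81 + 142 + 30 + 85 = 338.
The stratified mean weights each stratum mean by its population share Nₕ/N.
Σ Nₕx̄ₕ = 81·70 + 142·56 + 30·67 + 85·78 = 5670 + 7952 + 2010 + 6630 = 22262.
Divide by N: 22262 / 338 = 65.864... → 65.9.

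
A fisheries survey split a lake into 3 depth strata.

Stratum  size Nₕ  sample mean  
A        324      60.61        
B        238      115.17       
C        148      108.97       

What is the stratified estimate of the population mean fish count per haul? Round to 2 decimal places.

N = 710; weights Wₕ = Nₕ/N = (0.4563, 0.3352, 0.2085).
x̄_st = Σ Wₕ·x̄ₕ = 0.4563·60.61 + 0.3352·115.17 + 0.2085·108.97 ≈ 88.9798...
→ 88.98.

88.98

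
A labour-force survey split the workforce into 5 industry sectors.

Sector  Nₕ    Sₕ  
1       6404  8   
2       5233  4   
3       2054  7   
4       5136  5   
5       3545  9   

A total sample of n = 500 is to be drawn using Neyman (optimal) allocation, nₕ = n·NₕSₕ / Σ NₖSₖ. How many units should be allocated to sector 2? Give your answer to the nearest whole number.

1: NₕSₕ = 6404·8 = 51232
2: NₕSₕ = 5233·4 = 20932
3: NₕSₕ = 2054·7 = 14378
4: NₕSₕ = 5136·5 = 25680
5: NₕSₕ = 3545·9 = 31905
Σ NₕSₕ = 144127.
n_2 = 500·20932/144127 = 72.617... → 73.

73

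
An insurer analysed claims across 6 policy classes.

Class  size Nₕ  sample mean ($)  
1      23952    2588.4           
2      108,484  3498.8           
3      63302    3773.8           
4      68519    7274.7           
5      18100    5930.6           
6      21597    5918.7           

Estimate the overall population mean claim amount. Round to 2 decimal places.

x̄_st = (Σ Nₕx̄ₕ) / (Σ Nₕ) = (23952·2588.4 + 108484·3498.8 + 63302·3773.8 + 68519·7274.7 + 18100·5930.6 + 21597·5918.7) / 303954
= 1414075456.8 / 303954 = 4652.2680... → 4652.27.

4652.27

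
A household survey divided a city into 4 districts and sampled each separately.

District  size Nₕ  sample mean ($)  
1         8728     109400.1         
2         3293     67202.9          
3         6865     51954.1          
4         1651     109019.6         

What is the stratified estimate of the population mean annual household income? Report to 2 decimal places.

83400.67

x̄_st = (Σ Nₕx̄ₕ) / (Σ Nₕ) = (8728·109400.1 + 3293·67202.9 + 6865·51954.1 + 1651·109019.6) / 20537
= 1712799478.6 / 20537 = 83400.6660... → 83400.67.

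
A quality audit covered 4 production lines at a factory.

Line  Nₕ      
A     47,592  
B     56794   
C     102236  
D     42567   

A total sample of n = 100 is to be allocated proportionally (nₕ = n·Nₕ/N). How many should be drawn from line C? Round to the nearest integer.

Share of line C = 102236/249189 = 0.41027.
Allocate 100 × 0.41027 = 41.027... → 41.

41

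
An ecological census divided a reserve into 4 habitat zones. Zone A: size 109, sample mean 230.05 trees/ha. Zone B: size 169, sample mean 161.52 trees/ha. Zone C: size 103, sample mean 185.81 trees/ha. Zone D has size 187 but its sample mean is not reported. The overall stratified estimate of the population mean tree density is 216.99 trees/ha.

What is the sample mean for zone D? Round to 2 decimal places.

Σ Nₕx̄ₕ = N·μ, so 187·x̄_D = 568·216.99 − (109·230.05 + 169·161.52 + 103·185.81).
= 123250.32 − 71510.76 = 51739.56.
x̄_D = 51739.56 / 187 = 276.6821... → 276.68.

276.68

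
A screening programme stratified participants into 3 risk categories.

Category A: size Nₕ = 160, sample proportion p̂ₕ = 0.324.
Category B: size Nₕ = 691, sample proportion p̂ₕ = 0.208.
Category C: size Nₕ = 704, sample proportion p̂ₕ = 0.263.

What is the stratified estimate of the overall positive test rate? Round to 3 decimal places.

0.245

Wₕ = Nₕ/N with N = 1555: 0.1029, 0.4444, 0.4527.
p̂_st = 0.1029·0.324 + 0.4444·0.208 + 0.4527·0.263 ≈ 0.24484... → 0.245.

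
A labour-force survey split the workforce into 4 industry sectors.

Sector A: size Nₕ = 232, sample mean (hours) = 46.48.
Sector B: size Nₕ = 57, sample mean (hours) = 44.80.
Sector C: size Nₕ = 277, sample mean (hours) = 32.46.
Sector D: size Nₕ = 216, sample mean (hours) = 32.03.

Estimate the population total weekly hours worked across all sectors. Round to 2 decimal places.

29246.86

Population total = Σ Nₕ·x̄ₕ (each stratum's size times its mean).
232·46.48 + 57·44.80 + 277·32.46 + 216·32.03 = 10783.36 + 2553.6 + 8991.42 + 6918.48 = 29246.86.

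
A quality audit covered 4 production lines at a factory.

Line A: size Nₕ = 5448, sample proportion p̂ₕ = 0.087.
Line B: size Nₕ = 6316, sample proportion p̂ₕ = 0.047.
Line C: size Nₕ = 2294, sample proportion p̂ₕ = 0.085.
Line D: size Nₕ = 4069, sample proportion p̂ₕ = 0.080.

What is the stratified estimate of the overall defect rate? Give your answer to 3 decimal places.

N = 5448 + 6316 + 2294 + 4069 = 18127.
Overall proportion = Σ (Nₕ/N)·p̂ₕ.
Σ Nₕp̂ₕ = 473.976 + 296.852 + 194.99 + 325.52 = 1291.338.
1291.338 / 18127 = 0.07124... → 0.071.

0.071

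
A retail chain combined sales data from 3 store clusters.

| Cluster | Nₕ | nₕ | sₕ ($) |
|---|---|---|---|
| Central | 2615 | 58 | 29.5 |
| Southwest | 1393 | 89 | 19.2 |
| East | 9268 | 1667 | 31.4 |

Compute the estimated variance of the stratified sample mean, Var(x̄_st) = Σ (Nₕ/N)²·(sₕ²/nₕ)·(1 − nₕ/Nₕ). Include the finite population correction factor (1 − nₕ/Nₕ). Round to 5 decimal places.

0.84831

N = 13276. Term for each stratum: Wₕ²sₕ²/nₕ·(1−nₕ/Nₕ).
Var(x̄_st) = 0.56922501 + 0.04268808 + 0.23639918 = 0.84831227 → 0.84831.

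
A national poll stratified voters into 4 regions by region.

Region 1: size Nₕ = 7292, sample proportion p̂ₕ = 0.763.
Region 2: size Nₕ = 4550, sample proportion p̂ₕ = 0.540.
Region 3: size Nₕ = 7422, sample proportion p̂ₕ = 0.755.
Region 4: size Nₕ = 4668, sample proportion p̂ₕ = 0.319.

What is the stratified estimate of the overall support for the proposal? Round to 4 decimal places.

0.6315

Wₕ = Nₕ/N with N = 23932: 0.3047, 0.1901, 0.3101, 0.1951.
p̂_st = 0.3047·0.763 + 0.1901·0.540 + 0.3101·0.755 + 0.1951·0.319 ≈ 0.631518... → 0.6315.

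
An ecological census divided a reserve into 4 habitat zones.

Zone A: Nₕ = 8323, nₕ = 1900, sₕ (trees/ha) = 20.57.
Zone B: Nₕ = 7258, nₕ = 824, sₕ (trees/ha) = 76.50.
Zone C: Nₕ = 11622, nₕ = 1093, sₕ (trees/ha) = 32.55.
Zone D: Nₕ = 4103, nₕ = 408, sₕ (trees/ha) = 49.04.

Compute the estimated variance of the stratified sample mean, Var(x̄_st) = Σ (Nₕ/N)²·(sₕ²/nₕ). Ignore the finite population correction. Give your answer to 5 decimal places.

N = 31306. Term for each stratum: Wₕ²sₕ²/nₕ.
Var(x̄_st) = 0.01574054 + 0.38174594 + 0.13359445 + 0.10124851 = 0.63232943 → 0.63233.

0.63233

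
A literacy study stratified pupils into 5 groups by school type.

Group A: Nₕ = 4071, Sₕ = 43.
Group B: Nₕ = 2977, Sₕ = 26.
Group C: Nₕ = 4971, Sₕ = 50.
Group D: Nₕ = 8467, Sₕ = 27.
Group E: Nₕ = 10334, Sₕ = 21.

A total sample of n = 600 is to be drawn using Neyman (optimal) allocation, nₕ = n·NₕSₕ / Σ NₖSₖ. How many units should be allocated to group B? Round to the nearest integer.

49

A: NₕSₕ = 4071·43 = 175053
B: NₕSₕ = 2977·26 = 77402
C: NₕSₕ = 4971·50 = 248550
D: NₕSₕ = 8467·27 = 228609
E: NₕSₕ = 10334·21 = 217014
Σ NₕSₕ = 946628.
n_B = 600·77402/946628 = 49.060... → 49.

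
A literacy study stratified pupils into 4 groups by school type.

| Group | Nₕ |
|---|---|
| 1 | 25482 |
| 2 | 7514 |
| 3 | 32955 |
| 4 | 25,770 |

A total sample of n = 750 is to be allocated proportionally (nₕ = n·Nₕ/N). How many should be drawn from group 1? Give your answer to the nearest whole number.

208

Share of group 1 = 25482/91721 = 0.27782.
Allocate 750 × 0.27782 = 208.366... → 208.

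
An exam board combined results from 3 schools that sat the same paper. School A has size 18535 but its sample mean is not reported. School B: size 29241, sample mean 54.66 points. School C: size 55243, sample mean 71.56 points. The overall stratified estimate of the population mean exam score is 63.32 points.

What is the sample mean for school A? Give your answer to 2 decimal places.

N = 18535 + 29241 + 55243 = 103019.
Overall total = μ·N = 63.32·103019 = 6523163.08.
Subtract the known strata: 29241·54.66 + 55243·71.56 = 5551502.14.
Remaining total for school A: 6523163.08 − 5551502.14 = 971660.94.
Divide by its size: 971660.94 / 18535 = 52.4230... → 52.42.

52.42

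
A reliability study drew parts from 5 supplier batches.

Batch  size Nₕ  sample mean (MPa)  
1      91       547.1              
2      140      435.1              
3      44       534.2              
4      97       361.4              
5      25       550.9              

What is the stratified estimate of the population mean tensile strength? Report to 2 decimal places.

x̄_st = (Σ Nₕx̄ₕ) / (Σ Nₕ) = (91·547.1 + 140·435.1 + 44·534.2 + 97·361.4 + 25·550.9) / 397
= 183033.2 / 397 = 461.0408... → 461.04.

461.04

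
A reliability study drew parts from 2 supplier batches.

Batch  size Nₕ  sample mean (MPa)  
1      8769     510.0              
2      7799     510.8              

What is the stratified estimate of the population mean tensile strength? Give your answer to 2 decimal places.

510.38

x̄_st = (Σ Nₕx̄ₕ) / (Σ Nₕ) = (8769·510.0 + 7799·510.8) / 16568
= 8455919.2 / 16568 = 510.3766... → 510.38.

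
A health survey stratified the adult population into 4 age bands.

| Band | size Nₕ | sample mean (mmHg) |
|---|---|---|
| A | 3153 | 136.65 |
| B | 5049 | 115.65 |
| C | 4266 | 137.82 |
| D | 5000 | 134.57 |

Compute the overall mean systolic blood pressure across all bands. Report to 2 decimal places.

130.27

N = 17468; weights Wₕ = Nₕ/N = (0.1805, 0.2890, 0.2442, 0.2862).
x̄_st = Σ Wₕ·x̄ₕ = 0.1805·136.65 + 0.2890·115.65 + 0.2442·137.82 + 0.2862·134.57 ≈ 130.2705...
→ 130.27.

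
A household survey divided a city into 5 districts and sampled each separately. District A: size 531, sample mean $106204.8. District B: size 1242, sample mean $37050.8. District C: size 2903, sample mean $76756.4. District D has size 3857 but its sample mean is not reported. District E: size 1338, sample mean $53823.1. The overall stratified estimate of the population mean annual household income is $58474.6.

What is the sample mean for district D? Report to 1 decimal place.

46655.9

N = 531 + 1242 + 2903 + 3857 + 1338 = 9871.
Overall total = μ·N = 58474.6·9871 = 577202776.6.
Subtract the known strata: 531·106204.8 + 1242·37050.8 + 2903·76756.4 + 1338·53823.1 = 397250979.4.
Remaining total for district D: 577202776.6 − 397250979.4 = 179951797.2.
Divide by its size: 179951797.2 / 3857 = 46655.898... → 46655.9.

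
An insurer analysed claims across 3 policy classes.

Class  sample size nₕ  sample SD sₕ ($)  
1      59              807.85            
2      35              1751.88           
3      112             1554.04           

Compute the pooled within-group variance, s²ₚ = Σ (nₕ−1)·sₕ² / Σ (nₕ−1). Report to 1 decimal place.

2021036.3

Degrees of freedom: 58 + 34 + 111 = 203.
Σ(nₕ−1)sₕ² = 58·652621.6225 + 34·3069083.5344 + 111·2415040.3216 = 410270369.9722.
s²ₚ = 410270369.9722 / 203 = 2021036.305... → 2021036.3.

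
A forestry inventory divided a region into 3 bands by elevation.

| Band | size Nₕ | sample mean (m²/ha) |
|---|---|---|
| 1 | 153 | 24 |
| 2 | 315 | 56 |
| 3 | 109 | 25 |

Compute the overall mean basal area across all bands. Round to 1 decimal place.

N = 577; weights Wₕ = Nₕ/N = (0.2652, 0.5459, 0.1889).
x̄_st = Σ Wₕ·x̄ₕ = 0.2652·24 + 0.5459·56 + 0.1889·25 ≈ 41.659...
→ 41.7.

41.7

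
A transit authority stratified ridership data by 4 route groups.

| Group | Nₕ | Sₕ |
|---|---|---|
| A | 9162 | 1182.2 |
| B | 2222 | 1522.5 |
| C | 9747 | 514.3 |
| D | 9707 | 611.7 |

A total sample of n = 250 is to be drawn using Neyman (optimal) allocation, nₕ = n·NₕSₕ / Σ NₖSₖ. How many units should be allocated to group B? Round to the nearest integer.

A: NₕSₕ = 9162·1182.2 = 10831316.4
B: NₕSₕ = 2222·1522.5 = 3382995
C: NₕSₕ = 9747·514.3 = 5012882.1
D: NₕSₕ = 9707·611.7 = 5937771.9
Σ NₕSₕ = 25164965.4.
n_B = 250·3382995/25164965.4 = 33.608... → 34.

34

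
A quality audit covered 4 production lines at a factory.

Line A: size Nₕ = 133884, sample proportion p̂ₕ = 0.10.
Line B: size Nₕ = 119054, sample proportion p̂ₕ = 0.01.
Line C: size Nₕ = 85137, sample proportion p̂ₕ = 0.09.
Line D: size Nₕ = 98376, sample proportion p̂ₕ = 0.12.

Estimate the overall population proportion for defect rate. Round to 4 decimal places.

N = 133884 + 119054 + 85137 + 98376 = 436451.
Overall proportion = Σ (Nₕ/N)·p̂ₕ.
Σ Nₕp̂ₕ = 13388.4 + 1190.54 + 7662.33 + 11805.12 = 34046.39.
34046.39 / 436451 = 0.078007... → 0.0780.

0.0780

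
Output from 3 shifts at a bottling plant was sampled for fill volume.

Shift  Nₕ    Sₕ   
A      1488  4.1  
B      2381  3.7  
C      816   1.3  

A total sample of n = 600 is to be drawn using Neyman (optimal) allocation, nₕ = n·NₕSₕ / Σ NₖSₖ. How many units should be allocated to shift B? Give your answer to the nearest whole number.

331

A: NₕSₕ = 1488·4.1 = 6100.8
B: NₕSₕ = 2381·3.7 = 8809.7
C: NₕSₕ = 816·1.3 = 1060.8
Σ NₕSₕ = 15971.3.
n_B = 600·8809.7/15971.3 = 330.957... → 331.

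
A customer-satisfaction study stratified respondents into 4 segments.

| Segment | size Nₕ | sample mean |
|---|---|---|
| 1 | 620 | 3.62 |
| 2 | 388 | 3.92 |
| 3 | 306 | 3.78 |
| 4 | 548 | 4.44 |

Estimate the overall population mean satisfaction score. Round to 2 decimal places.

3.95

N = 1862; weights Wₕ = Nₕ/N = (0.3330, 0.2084, 0.1643, 0.2943).
x̄_st = Σ Wₕ·x̄ₕ = 0.3330·3.62 + 0.2084·3.92 + 0.1643·3.78 + 0.2943·4.44 ≈ 3.9501...
→ 3.95.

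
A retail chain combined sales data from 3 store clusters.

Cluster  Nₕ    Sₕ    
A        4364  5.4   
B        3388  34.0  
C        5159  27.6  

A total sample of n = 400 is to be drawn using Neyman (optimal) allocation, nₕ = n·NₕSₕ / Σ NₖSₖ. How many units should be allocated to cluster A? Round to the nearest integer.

34

A: NₕSₕ = 4364·5.4 = 23565.6
B: NₕSₕ = 3388·34.0 = 115192
C: NₕSₕ = 5159·27.6 = 142388.4
Σ NₕSₕ = 281146.
n_A = 400·23565.6/281146 = 33.528... → 34.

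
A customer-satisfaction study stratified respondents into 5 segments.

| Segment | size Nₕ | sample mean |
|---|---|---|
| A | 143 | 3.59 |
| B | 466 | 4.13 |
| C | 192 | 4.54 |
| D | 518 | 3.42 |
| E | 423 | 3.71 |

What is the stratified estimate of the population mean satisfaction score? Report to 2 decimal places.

3.82

x̄_st = (Σ Nₕx̄ₕ) / (Σ Nₕ) = (143·3.59 + 466·4.13 + 192·4.54 + 518·3.42 + 423·3.71) / 1742
= 6650.52 / 1742 = 3.8177... → 3.82.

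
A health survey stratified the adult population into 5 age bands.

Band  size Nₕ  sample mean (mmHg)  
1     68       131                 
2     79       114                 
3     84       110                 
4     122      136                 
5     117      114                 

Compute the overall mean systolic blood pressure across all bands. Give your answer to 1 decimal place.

121.5

x̄_st = (Σ Nₕx̄ₕ) / (Σ Nₕ) = (68·131 + 79·114 + 84·110 + 122·136 + 117·114) / 470
= 57084 / 470 = 121.455... → 121.5.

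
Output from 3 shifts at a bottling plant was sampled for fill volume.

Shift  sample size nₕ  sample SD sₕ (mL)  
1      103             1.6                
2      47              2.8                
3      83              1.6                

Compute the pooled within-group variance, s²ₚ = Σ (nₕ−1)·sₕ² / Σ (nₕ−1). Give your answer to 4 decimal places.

3.6160

Degrees of freedom: 102 + 46 + 82 = 230.
Σ(nₕ−1)sₕ² = 102·2.56 + 46·7.84 + 82·2.56 = 831.68.
s²ₚ = 831.68 / 230 = 3.616 → 3.6160.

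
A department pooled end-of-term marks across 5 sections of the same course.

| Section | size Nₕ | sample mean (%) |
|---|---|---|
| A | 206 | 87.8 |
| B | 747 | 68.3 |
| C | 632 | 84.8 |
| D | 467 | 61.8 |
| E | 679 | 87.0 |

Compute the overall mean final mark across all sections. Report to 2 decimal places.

77.13

x̄_st = (Σ Nₕx̄ₕ) / (Σ Nₕ) = (206·87.8 + 747·68.3 + 632·84.8 + 467·61.8 + 679·87.0) / 2731
= 210634.1 / 2731 = 77.1271... → 77.13.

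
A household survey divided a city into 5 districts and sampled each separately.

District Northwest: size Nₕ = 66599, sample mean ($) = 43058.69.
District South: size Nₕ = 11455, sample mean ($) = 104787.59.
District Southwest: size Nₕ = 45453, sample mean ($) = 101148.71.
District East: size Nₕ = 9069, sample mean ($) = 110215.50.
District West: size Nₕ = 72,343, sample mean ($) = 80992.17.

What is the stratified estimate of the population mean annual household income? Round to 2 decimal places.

N = 204919; weights Wₕ = Nₕ/N = (0.3250, 0.0559, 0.2218, 0.0443, 0.3530).
x̄_st = Σ Wₕ·x̄ₕ = 0.3250·43058.69 + 0.0559·104787.59 + 0.2218·101148.71 + 0.0443·110215.50 + 0.3530·80992.17 ≈ 75758.1326...
→ 75758.13.

75758.13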